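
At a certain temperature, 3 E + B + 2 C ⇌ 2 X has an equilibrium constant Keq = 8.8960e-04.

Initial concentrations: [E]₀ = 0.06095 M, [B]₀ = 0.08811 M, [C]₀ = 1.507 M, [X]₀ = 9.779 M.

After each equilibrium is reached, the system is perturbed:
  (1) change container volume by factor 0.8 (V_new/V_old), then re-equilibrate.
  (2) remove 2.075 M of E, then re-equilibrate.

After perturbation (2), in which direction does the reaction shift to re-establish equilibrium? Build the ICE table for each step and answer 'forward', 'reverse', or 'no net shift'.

Q₀ = 2.1106e+06 vs Keq = 8.8960e-04 ⇒ Q>K, reverse
Step 1:
                   E          B          C          X
  I          0.06095    0.08811      1.507      9.779
  C            6.903      2.301      4.602     -4.602
  E            6.964      2.389      6.109      5.177
  solve Keq expr → x = -2.301; check Q = 8.8960e-04
Then change container volume by factor 0.8 (V_new/V_old).
Step 2:
                   E          B          C          X
  I            8.706      2.987      7.637      6.471
  C           -1.033    -0.3443    -0.6886     0.6886
  E            7.673      2.642      6.948      7.159
  solve Keq expr → x = 0.3443; check Q = 8.8960e-04
Then remove 2.075 M of E.
Step 3:
                   E          B          C          X
  I            5.598      2.642      6.948      7.159
  C           0.9529     0.3176     0.6353    -0.6353
  E            6.551       2.96      7.583      6.524
  solve Keq expr → x = -0.3176; check Q = 8.8960e-04

Direction: reverse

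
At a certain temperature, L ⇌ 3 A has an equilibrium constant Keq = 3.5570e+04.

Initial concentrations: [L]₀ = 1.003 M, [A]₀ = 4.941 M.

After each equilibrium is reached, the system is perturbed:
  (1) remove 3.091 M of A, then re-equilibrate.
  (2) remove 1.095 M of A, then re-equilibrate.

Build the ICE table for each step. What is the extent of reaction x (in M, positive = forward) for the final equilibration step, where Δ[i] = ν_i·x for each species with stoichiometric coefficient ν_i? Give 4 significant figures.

Q₀ = 120.3 vs Keq = 3.5570e+04 ⇒ Q<K, forward
Step 1:
                   L          A
  Initial      1.003      4.941
  Change     -0.9891      2.967
  Equil       0.0139      7.908
  solve Keq expr → x = 0.9891; check Q = 3.5570e+04
Then remove 3.091 M of A.
Step 2:
                   L          A
  Initial     0.0139      4.817
  Change     -0.0107     0.0321
  Equil     0.003206      4.849
  solve Keq expr → x = 0.0107; check Q = 3.5570e+04
Then remove 1.095 M of A.
Step 3:
                   L          A
  Initial   0.003206      3.754
  Change   -0.001712   0.005137
  Equil     0.001494       3.76
  solve Keq expr → x = 0.001712; check Q = 3.5570e+04

x = 0.001712 M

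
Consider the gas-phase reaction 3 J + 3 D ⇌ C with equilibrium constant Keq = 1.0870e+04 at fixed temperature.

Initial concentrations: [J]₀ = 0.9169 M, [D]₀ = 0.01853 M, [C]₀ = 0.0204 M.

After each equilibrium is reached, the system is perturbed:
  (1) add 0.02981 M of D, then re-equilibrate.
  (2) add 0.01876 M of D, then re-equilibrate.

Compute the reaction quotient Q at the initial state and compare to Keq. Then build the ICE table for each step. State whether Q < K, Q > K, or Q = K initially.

Q₀ = 4159; Q < K (proceeds forward)

Q₀ = 4159 vs Keq = 1.0870e+04 ⇒ Q<K, forward
Step 1:
                    J           D           C
  I            0.9169     0.01853      0.0204
  C         -0.004673   -0.004673    0.001558
  E            0.9122     0.01386     0.02196
  solve Keq expr → x = 0.001558; check Q = 1.0870e+04
Then add 0.02981 M of D.
Step 2:
                    J           D           C
  I            0.9122     0.04367     0.02196
  C          -0.02761    -0.02761    0.009203
  E            0.8846     0.01606     0.03116
  solve Keq expr → x = 0.009203; check Q = 1.0870e+04
Then add 0.01876 M of D.
Step 3:
                    J           D           C
  I            0.8846     0.03482     0.03116
  C          -0.01747    -0.01747    0.005824
  E            0.8671     0.01734     0.03699
  solve Keq expr → x = 0.005824; check Q = 1.0870e+04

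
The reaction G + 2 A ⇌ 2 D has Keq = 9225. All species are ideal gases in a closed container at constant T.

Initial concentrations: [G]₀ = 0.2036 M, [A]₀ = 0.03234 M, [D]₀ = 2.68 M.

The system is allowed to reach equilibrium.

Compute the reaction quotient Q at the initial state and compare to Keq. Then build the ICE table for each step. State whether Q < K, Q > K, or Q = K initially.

Q₀ = 3.3730e+04; Q > K (proceeds reverse)

Q₀ = 3.3730e+04 vs Keq = 9225 ⇒ Q>K, reverse
Step 1:
                  G         A         D
  init       0.2036   0.03234      2.68
  Δ         0.01347   0.02695  -0.02695
  eq         0.2171   0.05929     2.653
  solve Keq expr → x = -0.01347; check Q = 9225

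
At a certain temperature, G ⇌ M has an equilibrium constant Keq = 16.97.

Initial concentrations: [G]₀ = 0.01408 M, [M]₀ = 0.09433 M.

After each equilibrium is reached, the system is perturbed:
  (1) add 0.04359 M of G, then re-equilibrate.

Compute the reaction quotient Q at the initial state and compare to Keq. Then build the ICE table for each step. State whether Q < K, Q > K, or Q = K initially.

Q₀ = 6.7 vs Keq = 16.97 ⇒ Q<K, forward
Step 1:
                  G         M
  I         0.01408   0.09433
  C       -0.008047  0.008047
  E        0.006033    0.1024
  solve Keq expr → x = 0.008047; check Q = 16.97
Then add 0.04359 M of G.
Step 2:
                  G         M
  I         0.04962    0.1024
  C        -0.04116   0.04116
  E        0.008459    0.1435
  solve Keq expr → x = 0.04116; check Q = 16.97

Q₀ = 6.7; Q < K (proceeds forward)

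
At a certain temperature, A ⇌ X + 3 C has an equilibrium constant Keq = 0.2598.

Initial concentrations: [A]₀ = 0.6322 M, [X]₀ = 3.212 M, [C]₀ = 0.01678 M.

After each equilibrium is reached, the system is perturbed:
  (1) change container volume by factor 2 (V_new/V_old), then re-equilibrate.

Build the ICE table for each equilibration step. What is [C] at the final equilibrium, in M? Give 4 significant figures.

Q₀ = 2.4005e-05 vs Keq = 0.2598 ⇒ Q<K, forward
Step 1:
                   A          X          C
  I           0.6322      3.212    0.01678
  C          -0.1093     0.1093     0.3278
  E           0.5229      3.321     0.3446
  solve Keq expr → x = 0.1093; check Q = 0.2598
Then change container volume by factor 2 (V_new/V_old).
Step 2:
                   A          X          C
  I           0.2615      1.661     0.1723
  C         -0.04876    0.04876     0.1463
  E           0.2127      1.709     0.3186
  solve Keq expr → x = 0.04876; check Q = 0.2598

[C]_eq = 0.3186 M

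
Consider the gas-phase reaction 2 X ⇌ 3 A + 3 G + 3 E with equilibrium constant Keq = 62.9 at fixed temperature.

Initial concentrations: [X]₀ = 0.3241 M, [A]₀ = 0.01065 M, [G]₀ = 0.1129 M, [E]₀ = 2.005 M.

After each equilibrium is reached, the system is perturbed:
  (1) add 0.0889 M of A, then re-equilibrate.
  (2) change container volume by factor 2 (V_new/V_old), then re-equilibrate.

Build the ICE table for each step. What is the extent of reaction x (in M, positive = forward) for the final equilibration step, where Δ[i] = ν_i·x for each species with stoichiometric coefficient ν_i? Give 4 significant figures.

x = 0.0128 M

Q₀ = 1.3339e-07 vs Keq = 62.9 ⇒ Q<K, forward
Step 1:
                    X           A           G           E
  Initial      0.3241     0.01065      0.1129       2.005
  Change      -0.2746      0.4119      0.4119      0.4119
  Equil       0.04948      0.4226      0.5248       2.417
  solve Keq expr → x = 0.1373; check Q = 62.9
Then add 0.0889 M of A.
Step 2:
                    X           A           G           E
  Initial     0.04948      0.5115      0.5248       2.417
  Change      0.01018    -0.01527    -0.01527    -0.01527
  Equil       0.05966      0.4962      0.5096       2.402
  solve Keq expr → x = -0.005091; check Q = 62.9
Then change container volume by factor 2 (V_new/V_old).
Step 3:
                    X           A           G           E
  Initial     0.02983      0.2481      0.2548       1.201
  Change      -0.0256      0.0384      0.0384      0.0384
  Equil      0.004234      0.2865      0.2932       1.239
  solve Keq expr → x = 0.0128; check Q = 62.9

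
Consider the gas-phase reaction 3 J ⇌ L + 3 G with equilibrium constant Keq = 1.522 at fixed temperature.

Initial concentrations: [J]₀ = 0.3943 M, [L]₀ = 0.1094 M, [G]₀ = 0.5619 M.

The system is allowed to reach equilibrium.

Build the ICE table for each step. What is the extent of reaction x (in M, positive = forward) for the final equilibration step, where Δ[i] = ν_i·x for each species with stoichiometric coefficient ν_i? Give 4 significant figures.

Q₀ = 0.3166 vs Keq = 1.522 ⇒ Q<K, forward
Step 1:
                   J          L          G
  Initial     0.3943     0.1094     0.5619
  Change     -0.0962    0.03207     0.0962
  Equil       0.2981     0.1415     0.6581
  solve Keq expr → x = 0.03207; check Q = 1.522

x = 0.03207 M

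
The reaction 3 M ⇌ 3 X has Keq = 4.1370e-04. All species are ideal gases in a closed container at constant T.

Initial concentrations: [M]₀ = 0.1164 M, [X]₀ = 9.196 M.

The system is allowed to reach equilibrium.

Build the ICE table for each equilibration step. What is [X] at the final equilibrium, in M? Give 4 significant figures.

[X]_eq = 0.6458 M

Q₀ = 4.9310e+05 vs Keq = 4.1370e-04 ⇒ Q>K, reverse
Step 1:
                   M          X
  init        0.1164      9.196
  Δ             8.55      -8.55
  eq           8.667     0.6458
  solve Keq expr → x = -2.85; check Q = 4.1370e-04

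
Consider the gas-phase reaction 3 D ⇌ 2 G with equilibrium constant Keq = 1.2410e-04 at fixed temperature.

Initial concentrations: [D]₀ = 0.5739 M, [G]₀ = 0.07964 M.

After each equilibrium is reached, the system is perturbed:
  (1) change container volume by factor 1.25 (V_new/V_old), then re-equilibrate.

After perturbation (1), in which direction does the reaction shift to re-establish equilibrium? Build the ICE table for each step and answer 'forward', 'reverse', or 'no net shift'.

Direction: reverse

Q₀ = 0.03355 vs Keq = 1.2410e-04 ⇒ Q>K, reverse
Step 1:
                  D         G
  init       0.5739   0.07964
  Δ            0.11  -0.07334
  eq         0.6839  0.006301
  solve Keq expr → x = -0.03667; check Q = 1.2410e-04
Then change container volume by factor 1.25 (V_new/V_old).
Step 2:
                  D         G
  init       0.5471   0.00504
  Δ       7.8367e-04 -5.2245e-04
  eq         0.5479  0.004518
  solve Keq expr → x = -2.6122e-04; check Q = 1.2410e-04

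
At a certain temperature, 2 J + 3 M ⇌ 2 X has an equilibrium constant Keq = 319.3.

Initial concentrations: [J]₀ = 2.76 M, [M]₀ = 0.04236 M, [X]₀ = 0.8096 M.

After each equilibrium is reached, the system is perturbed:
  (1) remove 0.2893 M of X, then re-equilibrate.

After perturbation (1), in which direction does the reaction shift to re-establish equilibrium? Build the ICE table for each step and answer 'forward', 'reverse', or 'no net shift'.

Q₀ = 1132 vs Keq = 319.3 ⇒ Q>K, reverse
Step 1:
                  J         M         X
  I            2.76   0.04236    0.8096
  C         0.01417   0.02126  -0.01417
  E           2.774   0.06362    0.7954
  solve Keq expr → x = -0.007086; check Q = 319.3
Then remove 0.2893 M of X.
Step 2:
                  J         M         X
  I           2.774   0.06362    0.5061
  C        -0.01052  -0.01578   0.01052
  E           2.764   0.04783    0.5167
  solve Keq expr → x = 0.005261; check Q = 319.3

Direction: forward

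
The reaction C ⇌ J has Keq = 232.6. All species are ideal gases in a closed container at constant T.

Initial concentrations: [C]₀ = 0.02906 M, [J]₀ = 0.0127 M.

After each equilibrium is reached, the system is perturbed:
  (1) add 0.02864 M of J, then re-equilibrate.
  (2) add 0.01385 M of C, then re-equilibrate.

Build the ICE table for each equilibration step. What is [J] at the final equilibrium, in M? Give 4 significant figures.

[J]_eq = 0.08389 M

Q₀ = 0.437 vs Keq = 232.6 ⇒ Q<K, forward
Step 1:
                   C          J
  Initial    0.02906     0.0127
  Change    -0.02888    0.02888
  Equil   1.7877e-04    0.04158
  solve Keq expr → x = 0.02888; check Q = 232.6
Then add 0.02864 M of J.
Step 2:
                   C          J
  Initial 1.7877e-04    0.07022
  Change  1.2260e-04 -1.2260e-04
  Equil   3.0137e-04     0.0701
  solve Keq expr → x = -1.2260e-04; check Q = 232.6
Then add 0.01385 M of C.
Step 3:
                   C          J
  Initial    0.01415     0.0701
  Change    -0.01379    0.01379
  Equil   3.6066e-04    0.08389
  solve Keq expr → x = 0.01379; check Q = 232.6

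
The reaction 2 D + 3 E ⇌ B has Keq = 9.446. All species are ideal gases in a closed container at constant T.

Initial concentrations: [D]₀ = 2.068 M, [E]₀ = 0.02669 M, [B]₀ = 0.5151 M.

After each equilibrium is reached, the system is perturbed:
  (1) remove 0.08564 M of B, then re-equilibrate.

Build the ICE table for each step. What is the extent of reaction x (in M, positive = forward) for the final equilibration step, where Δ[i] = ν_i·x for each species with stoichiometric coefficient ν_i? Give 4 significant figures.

x = 0.004399 M

Q₀ = 6335 vs Keq = 9.446 ⇒ Q>K, reverse
Step 1:
                  D         E         B
  I           2.068   0.02669    0.5151
  C          0.1256    0.1884   -0.0628
  E           2.194    0.2151    0.4523
  solve Keq expr → x = -0.0628; check Q = 9.446
Then remove 0.08564 M of B.
Step 2:
                  D         E         B
  I           2.194    0.2151    0.3667
  C       -0.008798   -0.0132  0.004399
  E           2.185    0.2019    0.3711
  solve Keq expr → x = 0.004399; check Q = 9.446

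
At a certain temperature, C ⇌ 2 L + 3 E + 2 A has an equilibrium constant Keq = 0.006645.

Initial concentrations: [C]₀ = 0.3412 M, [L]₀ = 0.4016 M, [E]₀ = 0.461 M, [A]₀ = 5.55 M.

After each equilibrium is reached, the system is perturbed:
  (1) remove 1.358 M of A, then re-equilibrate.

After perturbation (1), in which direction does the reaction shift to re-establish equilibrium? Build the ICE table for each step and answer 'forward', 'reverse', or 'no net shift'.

Q₀ = 1.426 vs Keq = 0.006645 ⇒ Q>K, reverse
Step 1:
                   C          L          E          A
  Initial     0.3412     0.4016      0.461       5.55
  Change      0.1061    -0.2122    -0.3183    -0.2122
  Equil       0.4473     0.1894     0.1427      5.338
  solve Keq expr → x = -0.1061; check Q = 0.006645
Then remove 1.358 M of A.
Step 2:
                   C          L          E          A
  Initial     0.4473     0.1894     0.1427       3.98
  Change   -0.007128    0.01426    0.02138    0.01426
  Equil       0.4402     0.2037     0.1641      3.994
  solve Keq expr → x = 0.007128; check Q = 0.006645

Direction: forward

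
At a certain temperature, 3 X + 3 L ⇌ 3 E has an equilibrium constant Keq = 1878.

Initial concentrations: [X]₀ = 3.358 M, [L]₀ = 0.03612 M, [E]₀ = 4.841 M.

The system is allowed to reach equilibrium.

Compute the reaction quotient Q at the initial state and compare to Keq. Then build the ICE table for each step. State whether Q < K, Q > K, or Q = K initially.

Q₀ = 6.3580e+04 vs Keq = 1878 ⇒ Q>K, reverse
Step 1:
                  X         L         E
  init        3.358   0.03612     4.841
  Δ         0.07633   0.07633  -0.07633
  eq          3.434    0.1124     4.765
  solve Keq expr → x = -0.02544; check Q = 1878

Q₀ = 6.3580e+04; Q > K (proceeds reverse)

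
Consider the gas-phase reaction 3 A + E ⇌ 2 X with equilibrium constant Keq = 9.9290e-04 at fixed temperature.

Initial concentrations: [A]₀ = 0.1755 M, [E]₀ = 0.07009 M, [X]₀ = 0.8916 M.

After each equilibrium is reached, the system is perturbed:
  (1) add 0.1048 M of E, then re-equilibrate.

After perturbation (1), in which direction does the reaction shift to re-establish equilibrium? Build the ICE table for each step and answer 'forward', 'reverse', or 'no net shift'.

Q₀ = 2098 vs Keq = 9.9290e-04 ⇒ Q>K, reverse
Step 1:
                  A         E         X
  I          0.1755   0.07009    0.8916
  C           1.279    0.4263   -0.8527
  E           1.454    0.4964   0.03894
  solve Keq expr → x = -0.4263; check Q = 9.9290e-04
Then add 0.1048 M of E.
Step 2:
                  A         E         X
  I           1.454    0.6012   0.03894
  C       -0.005416 -0.001805  0.003611
  E           1.449    0.5994   0.04255
  solve Keq expr → x = 0.001805; check Q = 9.9290e-04

Direction: forward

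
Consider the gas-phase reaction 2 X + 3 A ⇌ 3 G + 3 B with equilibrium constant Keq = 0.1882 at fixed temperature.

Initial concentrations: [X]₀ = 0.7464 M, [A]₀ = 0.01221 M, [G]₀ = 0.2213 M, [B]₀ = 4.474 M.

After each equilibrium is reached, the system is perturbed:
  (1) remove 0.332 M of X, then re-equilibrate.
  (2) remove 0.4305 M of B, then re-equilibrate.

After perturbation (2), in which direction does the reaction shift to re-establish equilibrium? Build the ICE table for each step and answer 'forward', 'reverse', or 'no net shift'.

Direction: forward

Q₀ = 9.5707e+05 vs Keq = 0.1882 ⇒ Q>K, reverse
Step 1:
                    X           A           G           B
  I            0.7464     0.01221      0.2213       4.474
  C            0.1305      0.1958     -0.1958     -0.1958
  E            0.8769       0.208     0.02552       4.278
  solve Keq expr → x = -0.06526; check Q = 0.1882
Then remove 0.332 M of X.
Step 2:
                    X           A           G           B
  I            0.5449       0.208     0.02552       4.278
  C          0.004169    0.006253   -0.006253   -0.006253
  E            0.5491      0.2142     0.01927       4.272
  solve Keq expr → x = -0.002084; check Q = 0.1882
Then remove 0.4305 M of B.
Step 3:
                    X           A           G           B
  I            0.5491      0.2142     0.01927       3.841
  C         -0.001282   -0.001924    0.001924    0.001924
  E            0.5478      0.2123     0.02119       3.843
  solve Keq expr → x = 6.4117e-04; check Q = 0.1882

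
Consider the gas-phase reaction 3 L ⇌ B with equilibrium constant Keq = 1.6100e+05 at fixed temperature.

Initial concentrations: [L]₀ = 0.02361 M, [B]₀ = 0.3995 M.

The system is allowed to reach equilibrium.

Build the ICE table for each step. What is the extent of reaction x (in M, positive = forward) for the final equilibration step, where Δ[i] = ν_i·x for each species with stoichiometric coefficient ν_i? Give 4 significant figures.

x = 0.003345 M

Q₀ = 3.0355e+04 vs Keq = 1.6100e+05 ⇒ Q<K, forward
Step 1:
                  L         B
  init      0.02361    0.3995
  Δ        -0.01003  0.003345
  eq        0.01358    0.4028
  solve Keq expr → x = 0.003345; check Q = 1.6100e+05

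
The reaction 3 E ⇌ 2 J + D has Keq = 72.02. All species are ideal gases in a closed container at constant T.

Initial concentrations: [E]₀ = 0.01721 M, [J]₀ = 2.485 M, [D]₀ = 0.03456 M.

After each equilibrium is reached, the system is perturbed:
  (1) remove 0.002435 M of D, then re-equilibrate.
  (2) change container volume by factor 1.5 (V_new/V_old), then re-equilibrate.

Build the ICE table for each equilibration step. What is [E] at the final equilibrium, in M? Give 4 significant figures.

Q₀ = 4.1868e+04 vs Keq = 72.02 ⇒ Q>K, reverse
Step 1:
                    E           J           D
  Initial     0.01721       2.485     0.03456
  Change      0.07506    -0.05004    -0.02502
  Equil       0.09227       2.435    0.009541
  solve Keq expr → x = -0.02502; check Q = 72.02
Then remove 0.002435 M of D.
Step 2:
                    E           J           D
  Initial     0.09227       2.435    0.007106
  Change    -0.003832    0.002555    0.001277
  Equil       0.08843       2.438    0.008383
  solve Keq expr → x = 0.001277; check Q = 72.02
Then change container volume by factor 1.5 (V_new/V_old).
Step 3:
                    E           J           D
  Initial     0.05896       1.625    0.005589
  Change            0           0           0
  Equil       0.05896       1.625    0.005589
  solve Keq expr → x = 0; check Q = 72.02

[E]_eq = 0.05896 M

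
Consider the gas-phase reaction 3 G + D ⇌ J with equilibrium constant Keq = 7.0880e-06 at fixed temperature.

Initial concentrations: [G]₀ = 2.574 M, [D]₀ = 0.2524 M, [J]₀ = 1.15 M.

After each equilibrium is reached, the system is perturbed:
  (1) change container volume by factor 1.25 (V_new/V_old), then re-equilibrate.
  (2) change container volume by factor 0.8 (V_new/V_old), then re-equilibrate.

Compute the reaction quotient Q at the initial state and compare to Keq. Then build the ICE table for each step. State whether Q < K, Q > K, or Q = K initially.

Q₀ = 0.2672 vs Keq = 7.0880e-06 ⇒ Q>K, reverse
Step 1:
                  G         D         J
  init        2.574    0.2524      1.15
  Δ           3.444     1.148    -1.148
  eq          6.018       1.4  0.002163
  solve Keq expr → x = -1.148; check Q = 7.0880e-06
Then change container volume by factor 1.25 (V_new/V_old).
Step 2:
                  G         D         J
  init        4.814      1.12   0.00173
  Δ        0.002527 8.4222e-04 -8.4222e-04
  eq          4.817     1.121 8.8786e-04
  solve Keq expr → x = -8.4222e-04; check Q = 7.0880e-06
Then change container volume by factor 0.8 (V_new/V_old).
Step 3:
                  G         D         J
  init        6.021     1.401   0.00111
  Δ       -0.003158 -0.001053  0.001053
  eq          6.018       1.4  0.002163
  solve Keq expr → x = 0.001053; check Q = 7.0880e-06

Q₀ = 0.2672; Q > K (proceeds reverse)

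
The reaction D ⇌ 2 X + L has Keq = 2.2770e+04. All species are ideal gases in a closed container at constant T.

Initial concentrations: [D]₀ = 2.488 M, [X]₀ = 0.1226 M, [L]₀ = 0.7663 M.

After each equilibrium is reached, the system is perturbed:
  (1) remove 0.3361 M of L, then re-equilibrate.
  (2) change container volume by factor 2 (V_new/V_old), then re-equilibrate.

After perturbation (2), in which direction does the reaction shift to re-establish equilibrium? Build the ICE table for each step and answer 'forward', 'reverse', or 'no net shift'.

Direction: forward

Q₀ = 0.004629 vs Keq = 2.2770e+04 ⇒ Q<K, forward
Step 1:
                  D         X         L
  Initial     2.488    0.1226    0.7663
  Change     -2.484     4.969     2.484
  Equil      0.0037     5.091     3.251
  solve Keq expr → x = 2.484; check Q = 2.2770e+04
Then remove 0.3361 M of L.
Step 2:
                  D         X         L
  Initial    0.0037     5.091     2.914
  Change  -3.8117e-04 7.6235e-04 3.8117e-04
  Equil    0.003319     5.092     2.915
  solve Keq expr → x = 3.8117e-04; check Q = 2.2770e+04
Then change container volume by factor 2 (V_new/V_old).
Step 3:
                  D         X         L
  Initial   0.00166     2.546     1.457
  Change  -0.001244  0.002487  0.001244
  Equil   4.1606e-04     2.548     1.459
  solve Keq expr → x = 0.001244; check Q = 2.2770e+04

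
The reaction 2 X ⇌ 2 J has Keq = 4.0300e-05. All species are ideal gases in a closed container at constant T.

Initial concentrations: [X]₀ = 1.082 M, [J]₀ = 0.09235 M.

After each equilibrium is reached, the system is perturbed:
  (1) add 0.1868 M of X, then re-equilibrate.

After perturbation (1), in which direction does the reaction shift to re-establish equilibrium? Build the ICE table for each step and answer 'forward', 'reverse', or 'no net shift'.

Direction: forward

Q₀ = 0.007285 vs Keq = 4.0300e-05 ⇒ Q>K, reverse
Step 1:
                   X          J
  init         1.082    0.09235
  Δ          0.08494   -0.08494
  eq           1.167   0.007408
  solve Keq expr → x = -0.04247; check Q = 4.0300e-05
Then add 0.1868 M of X.
Step 2:
                   X          J
  init         1.354   0.007408
  Δ        -0.001178   0.001178
  eq           1.353   0.008586
  solve Keq expr → x = 5.8918e-04; check Q = 4.0300e-05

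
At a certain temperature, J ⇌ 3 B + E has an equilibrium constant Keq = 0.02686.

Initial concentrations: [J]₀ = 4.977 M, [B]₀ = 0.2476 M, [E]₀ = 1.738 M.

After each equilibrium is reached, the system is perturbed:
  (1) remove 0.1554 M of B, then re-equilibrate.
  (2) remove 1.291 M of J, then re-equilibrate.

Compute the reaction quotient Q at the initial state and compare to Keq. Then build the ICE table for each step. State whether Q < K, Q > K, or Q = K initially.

Q₀ = 0.005301 vs Keq = 0.02686 ⇒ Q<K, forward
Step 1:
                  J         B         E
  I           4.977    0.2476     1.738
  C        -0.05717    0.1715   0.05717
  E            4.92    0.4191     1.795
  solve Keq expr → x = 0.05717; check Q = 0.02686
Then remove 0.1554 M of B.
Step 2:
                  J         B         E
  I            4.92    0.2637     1.795
  C        -0.05005    0.1502   0.05005
  E            4.87    0.4139     1.845
  solve Keq expr → x = 0.05005; check Q = 0.02686
Then remove 1.291 M of J.
Step 3:
                  J         B         E
  I           3.579    0.4139     1.845
  C         0.01302  -0.03905  -0.01302
  E           3.592    0.3748     1.832
  solve Keq expr → x = -0.01302; check Q = 0.02686

Q₀ = 0.005301; Q < K (proceeds forward)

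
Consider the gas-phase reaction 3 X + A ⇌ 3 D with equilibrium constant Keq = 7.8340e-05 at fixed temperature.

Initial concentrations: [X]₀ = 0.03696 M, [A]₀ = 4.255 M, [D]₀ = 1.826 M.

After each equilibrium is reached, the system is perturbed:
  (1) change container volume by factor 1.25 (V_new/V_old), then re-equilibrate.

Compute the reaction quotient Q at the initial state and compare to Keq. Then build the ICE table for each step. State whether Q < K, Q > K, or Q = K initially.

Q₀ = 2.8340e+04 vs Keq = 7.8340e-05 ⇒ Q>K, reverse
Step 1:
                    X           A           D
  init        0.03696       4.255       1.826
  Δ               1.7      0.5668        -1.7
  eq            1.737       4.822      0.1256
  solve Keq expr → x = -0.5668; check Q = 7.8340e-05
Then change container volume by factor 1.25 (V_new/V_old).
Step 2:
                    X           A           D
  init           1.39       3.857      0.1005
  Δ          0.006732    0.002244   -0.006732
  eq            1.397        3.86     0.09374
  solve Keq expr → x = -0.002244; check Q = 7.8340e-05

Q₀ = 2.8340e+04; Q > K (proceeds reverse)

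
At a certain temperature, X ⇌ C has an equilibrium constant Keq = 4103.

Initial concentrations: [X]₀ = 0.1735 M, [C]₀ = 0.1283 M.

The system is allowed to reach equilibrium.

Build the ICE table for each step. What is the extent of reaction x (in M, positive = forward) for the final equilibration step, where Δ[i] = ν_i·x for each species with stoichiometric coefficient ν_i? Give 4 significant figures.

Q₀ = 0.7395 vs Keq = 4103 ⇒ Q<K, forward
Step 1:
                  X         C
  I          0.1735    0.1283
  C         -0.1734    0.1734
  E       7.3538e-05    0.3017
  solve Keq expr → x = 0.1734; check Q = 4103

x = 0.1734 M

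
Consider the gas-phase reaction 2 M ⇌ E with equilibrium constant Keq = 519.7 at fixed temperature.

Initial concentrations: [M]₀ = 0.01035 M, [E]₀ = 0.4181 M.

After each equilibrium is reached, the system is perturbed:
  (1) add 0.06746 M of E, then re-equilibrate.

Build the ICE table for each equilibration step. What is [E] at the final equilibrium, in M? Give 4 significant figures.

[E]_eq = 0.4756 M

Q₀ = 3903 vs Keq = 519.7 ⇒ Q>K, reverse
Step 1:
                    M           E
  Initial     0.01035      0.4181
  Change      0.01771   -0.008856
  Equil       0.02806      0.4092
  solve Keq expr → x = -0.008856; check Q = 519.7
Then add 0.06746 M of E.
Step 2:
                    M           E
  Initial     0.02806      0.4767
  Change      0.00219   -0.001095
  Equil       0.03025      0.4756
  solve Keq expr → x = -0.001095; check Q = 519.7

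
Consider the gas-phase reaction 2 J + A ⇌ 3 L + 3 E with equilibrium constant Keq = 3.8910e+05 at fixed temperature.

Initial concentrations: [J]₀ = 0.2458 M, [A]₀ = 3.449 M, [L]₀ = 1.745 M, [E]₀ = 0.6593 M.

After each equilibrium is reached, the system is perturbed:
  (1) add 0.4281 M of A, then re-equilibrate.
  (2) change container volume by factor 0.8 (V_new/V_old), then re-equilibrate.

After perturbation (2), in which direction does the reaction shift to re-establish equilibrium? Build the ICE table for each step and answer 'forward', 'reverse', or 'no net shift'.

Direction: reverse

Q₀ = 7.308 vs Keq = 3.8910e+05 ⇒ Q<K, forward
Step 1:
                   J          A          L          E
  init        0.2458      3.449      1.745     0.6593
  Δ           -0.243    -0.1215     0.3645     0.3645
  eq        0.002789      3.327       2.11      1.024
  solve Keq expr → x = 0.1215; check Q = 3.8910e+05
Then add 0.4281 M of A.
Step 2:
                   J          A          L          E
  init      0.002789      3.756       2.11      1.024
  Δ       -1.6237e-04 -8.1186e-05 2.4356e-04 2.4356e-04
  eq        0.002627      3.756       2.11      1.024
  solve Keq expr → x = 8.1186e-05; check Q = 3.8910e+05
Then change container volume by factor 0.8 (V_new/V_old).
Step 3:
                   J          A          L          E
  init      0.003284      4.694      2.637       1.28
  Δ          0.00129 6.4486e-04  -0.001935  -0.001935
  eq        0.004574      4.695      2.635      1.278
  solve Keq expr → x = -6.4486e-04; check Q = 3.8910e+05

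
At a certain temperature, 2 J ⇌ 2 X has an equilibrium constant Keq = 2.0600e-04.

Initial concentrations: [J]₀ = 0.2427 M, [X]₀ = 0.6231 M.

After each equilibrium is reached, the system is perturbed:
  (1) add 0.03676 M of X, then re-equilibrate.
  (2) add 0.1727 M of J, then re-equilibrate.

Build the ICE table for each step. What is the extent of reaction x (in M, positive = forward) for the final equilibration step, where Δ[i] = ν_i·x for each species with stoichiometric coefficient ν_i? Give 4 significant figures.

x = 0.001222 M

Q₀ = 6.591 vs Keq = 2.0600e-04 ⇒ Q>K, reverse
Step 1:
                   J          X
  Initial     0.2427     0.6231
  Change      0.6108    -0.6108
  Equil       0.8535    0.01225
  solve Keq expr → x = -0.3054; check Q = 2.0600e-04
Then add 0.03676 M of X.
Step 2:
                   J          X
  Initial     0.8535    0.04901
  Change     0.03624   -0.03624
  Equil       0.8898    0.01277
  solve Keq expr → x = -0.01812; check Q = 2.0600e-04
Then add 0.1727 M of J.
Step 3:
                   J          X
  Initial      1.062    0.01277
  Change   -0.002444   0.002444
  Equil         1.06    0.01521
  solve Keq expr → x = 0.001222; check Q = 2.0600e-04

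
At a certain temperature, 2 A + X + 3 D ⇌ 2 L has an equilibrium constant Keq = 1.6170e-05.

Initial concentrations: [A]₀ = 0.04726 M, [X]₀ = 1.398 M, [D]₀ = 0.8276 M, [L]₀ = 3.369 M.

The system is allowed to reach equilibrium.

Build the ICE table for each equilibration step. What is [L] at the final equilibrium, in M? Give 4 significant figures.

[L]_eq = 0.2768 M

Q₀ = 6413 vs Keq = 1.6170e-05 ⇒ Q>K, reverse
Step 1:
                  A         X         D         L
  Initial   0.04726     1.398    0.8276     3.369
  Change      3.092     1.546     4.638    -3.092
  Equil       3.139     2.944     5.466    0.2768
  solve Keq expr → x = -1.546; check Q = 1.6170e-05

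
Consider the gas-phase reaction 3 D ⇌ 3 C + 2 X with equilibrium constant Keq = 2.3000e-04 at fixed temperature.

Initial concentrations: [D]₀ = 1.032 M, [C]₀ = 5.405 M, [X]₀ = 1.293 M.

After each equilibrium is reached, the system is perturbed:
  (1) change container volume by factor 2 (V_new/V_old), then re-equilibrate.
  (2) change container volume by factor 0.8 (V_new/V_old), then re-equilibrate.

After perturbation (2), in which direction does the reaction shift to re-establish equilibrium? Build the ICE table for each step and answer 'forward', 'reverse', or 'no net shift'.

Direction: reverse

Q₀ = 240.2 vs Keq = 2.3000e-04 ⇒ Q>K, reverse
Step 1:
                   D          C          X
  init         1.032      5.405      1.293
  Δ            1.922     -1.922     -1.281
  eq           2.954      3.483    0.01184
  solve Keq expr → x = -0.6406; check Q = 2.3000e-04
Then change container volume by factor 2 (V_new/V_old).
Step 2:
                   D          C          X
  init         1.477      1.742   0.005921
  Δ        -0.008597   0.008597   0.005732
  eq           1.468       1.75    0.01165
  solve Keq expr → x = 0.002866; check Q = 2.3000e-04
Then change container volume by factor 0.8 (V_new/V_old).
Step 3:
                   D          C          X
  init         1.835      2.188    0.01457
  Δ         0.004258  -0.004258  -0.002838
  eq            1.84      2.184    0.01173
  solve Keq expr → x = -0.001419; check Q = 2.3000e-04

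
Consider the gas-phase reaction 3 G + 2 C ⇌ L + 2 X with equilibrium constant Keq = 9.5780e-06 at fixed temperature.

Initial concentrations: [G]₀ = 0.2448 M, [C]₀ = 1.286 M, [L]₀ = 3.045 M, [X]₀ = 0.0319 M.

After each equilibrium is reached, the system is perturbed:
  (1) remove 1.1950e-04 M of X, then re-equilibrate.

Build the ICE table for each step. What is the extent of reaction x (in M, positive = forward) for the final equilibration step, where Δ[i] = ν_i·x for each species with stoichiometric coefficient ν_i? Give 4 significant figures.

Q₀ = 0.1277 vs Keq = 9.5780e-06 ⇒ Q>K, reverse
Step 1:
                   G          C          L          X
  init        0.2448      1.286      3.045     0.0319
  Δ           0.0473    0.03153   -0.01577   -0.03153
  eq          0.2921      1.318      3.029 3.6984e-04
  solve Keq expr → x = -0.01577; check Q = 9.5780e-06
Then remove 1.1950e-04 M of X.
Step 2:
                   G          C          L          X
  init        0.2921      1.318      3.029 2.5034e-04
  Δ       -1.7869e-04 -1.1912e-04 5.9562e-05 1.1912e-04
  eq          0.2919      1.317      3.029 3.6947e-04
  solve Keq expr → x = 5.9562e-05; check Q = 9.5780e-06

x = 5.9562e-05 M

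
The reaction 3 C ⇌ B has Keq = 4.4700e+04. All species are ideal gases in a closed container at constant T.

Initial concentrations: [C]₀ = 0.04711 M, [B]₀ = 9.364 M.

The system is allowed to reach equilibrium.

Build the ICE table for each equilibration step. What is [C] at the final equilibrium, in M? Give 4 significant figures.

[C]_eq = 0.05938 M

Q₀ = 8.9562e+04 vs Keq = 4.4700e+04 ⇒ Q>K, reverse
Step 1:
                    C           B
  Initial     0.04711       9.364
  Change      0.01227   -0.004091
  Equil       0.05938        9.36
  solve Keq expr → x = -0.004091; check Q = 4.4700e+04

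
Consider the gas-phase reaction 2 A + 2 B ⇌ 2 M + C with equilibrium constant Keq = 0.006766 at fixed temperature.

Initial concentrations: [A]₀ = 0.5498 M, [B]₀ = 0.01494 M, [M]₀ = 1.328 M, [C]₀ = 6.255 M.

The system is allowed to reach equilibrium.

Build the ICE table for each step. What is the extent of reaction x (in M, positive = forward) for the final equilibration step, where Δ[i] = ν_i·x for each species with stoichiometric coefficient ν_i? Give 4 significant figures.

x = -0.6246 M

Q₀ = 1.6350e+05 vs Keq = 0.006766 ⇒ Q>K, reverse
Step 1:
                   A          B          M          C
  I           0.5498    0.01494      1.328      6.255
  C            1.249      1.249     -1.249    -0.6246
  E            1.799      1.264    0.07883       5.63
  solve Keq expr → x = -0.6246; check Q = 0.006766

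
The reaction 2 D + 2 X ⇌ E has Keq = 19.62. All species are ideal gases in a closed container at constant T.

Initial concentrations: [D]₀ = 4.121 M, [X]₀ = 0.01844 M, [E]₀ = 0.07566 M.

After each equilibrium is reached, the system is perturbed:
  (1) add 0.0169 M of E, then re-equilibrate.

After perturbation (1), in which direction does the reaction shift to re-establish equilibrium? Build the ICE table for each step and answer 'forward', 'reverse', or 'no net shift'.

Direction: reverse

Q₀ = 13.1 vs Keq = 19.62 ⇒ Q<K, forward
Step 1:
                  D         X         E
  init        4.121   0.01844   0.07566
  Δ       -0.003201 -0.003201    0.0016
  eq          4.118   0.01524   0.07726
  solve Keq expr → x = 0.0016; check Q = 19.62
Then add 0.0169 M of E.
Step 2:
                  D         X         E
  init        4.118   0.01524   0.09416
  Δ        0.001511  0.001511 -7.5530e-04
  eq          4.119   0.01675   0.09341
  solve Keq expr → x = -7.5530e-04; check Q = 19.62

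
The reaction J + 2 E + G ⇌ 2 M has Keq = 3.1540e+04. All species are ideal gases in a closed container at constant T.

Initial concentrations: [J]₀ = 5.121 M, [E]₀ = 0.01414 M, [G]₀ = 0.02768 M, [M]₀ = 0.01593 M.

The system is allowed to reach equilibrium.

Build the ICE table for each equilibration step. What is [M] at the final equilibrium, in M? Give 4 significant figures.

[M]_eq = 0.02956 M

Q₀ = 8.954 vs Keq = 3.1540e+04 ⇒ Q<K, forward
Step 1:
                   J          E          G          M
  init         5.121    0.01414    0.02768    0.01593
  Δ        -0.006815   -0.01363  -0.006815    0.01363
  eq           5.114 5.0955e-04    0.02086    0.02956
  solve Keq expr → x = 0.006815; check Q = 3.1540e+04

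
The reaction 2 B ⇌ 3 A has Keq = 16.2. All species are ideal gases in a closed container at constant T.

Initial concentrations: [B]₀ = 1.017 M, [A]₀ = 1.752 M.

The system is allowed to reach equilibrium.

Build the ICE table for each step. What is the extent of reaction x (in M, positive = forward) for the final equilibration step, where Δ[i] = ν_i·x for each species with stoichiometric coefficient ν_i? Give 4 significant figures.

x = 0.124 M

Q₀ = 5.199 vs Keq = 16.2 ⇒ Q<K, forward
Step 1:
                  B         A
  Initial     1.017     1.752
  Change     -0.248    0.3719
  Equil       0.769     2.124
  solve Keq expr → x = 0.124; check Q = 16.2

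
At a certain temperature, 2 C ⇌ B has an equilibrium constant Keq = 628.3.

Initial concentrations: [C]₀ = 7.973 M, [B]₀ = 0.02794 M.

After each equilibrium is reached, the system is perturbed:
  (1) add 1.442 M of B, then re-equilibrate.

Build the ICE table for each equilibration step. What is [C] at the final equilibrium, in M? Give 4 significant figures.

[C]_eq = 0.09279 M

Q₀ = 4.3952e-04 vs Keq = 628.3 ⇒ Q<K, forward
Step 1:
                   C          B
  init         7.973    0.02794
  Δ           -7.893      3.947
  eq         0.07954      3.975
  solve Keq expr → x = 3.947; check Q = 628.3
Then add 1.442 M of B.
Step 2:
                   C          B
  init       0.07954      5.417
  Δ          0.01326  -0.006628
  eq         0.09279       5.41
  solve Keq expr → x = -0.006628; check Q = 628.3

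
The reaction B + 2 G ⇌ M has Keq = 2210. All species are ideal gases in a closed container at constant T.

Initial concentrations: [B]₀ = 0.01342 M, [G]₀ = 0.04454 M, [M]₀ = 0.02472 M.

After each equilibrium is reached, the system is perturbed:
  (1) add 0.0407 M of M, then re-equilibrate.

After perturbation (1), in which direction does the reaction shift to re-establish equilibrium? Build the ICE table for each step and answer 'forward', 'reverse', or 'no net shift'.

Direction: reverse

Q₀ = 928.5 vs Keq = 2210 ⇒ Q<K, forward
Step 1:
                  B         G         M
  I         0.01342   0.04454   0.02472
  C       -0.003869 -0.007738  0.003869
  E        0.009551    0.0368   0.02859
  solve Keq expr → x = 0.003869; check Q = 2210
Then add 0.0407 M of M.
Step 2:
                  B         G         M
  I        0.009551    0.0368   0.06929
  C        0.004469  0.008937 -0.004469
  E         0.01402   0.04574   0.06482
  solve Keq expr → x = -0.004469; check Q = 2210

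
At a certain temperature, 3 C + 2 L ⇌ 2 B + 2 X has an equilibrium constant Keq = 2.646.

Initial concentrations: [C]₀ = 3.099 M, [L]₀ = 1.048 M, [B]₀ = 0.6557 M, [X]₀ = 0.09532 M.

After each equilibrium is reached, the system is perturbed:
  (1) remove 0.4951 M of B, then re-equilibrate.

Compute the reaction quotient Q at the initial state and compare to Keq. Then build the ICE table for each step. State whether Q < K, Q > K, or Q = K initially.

Q₀ = 1.1951e-04 vs Keq = 2.646 ⇒ Q<K, forward
Step 1:
                    C           L           B           X
  init          3.099       1.048      0.6557     0.09532
  Δ            -1.154      -0.769       0.769       0.769
  eq            1.945       0.279       1.425      0.8643
  solve Keq expr → x = 0.3845; check Q = 2.646
Then remove 0.4951 M of B.
Step 2:
                    C           L           B           X
  init          1.945       0.279      0.9296      0.8643
  Δ          -0.08696    -0.05797     0.05797     0.05797
  eq            1.859       0.221      0.9876      0.9223
  solve Keq expr → x = 0.02899; check Q = 2.646

Q₀ = 1.1951e-04; Q < K (proceeds forward)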